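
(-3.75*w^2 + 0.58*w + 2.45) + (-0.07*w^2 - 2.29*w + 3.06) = -3.82*w^2 - 1.71*w + 5.51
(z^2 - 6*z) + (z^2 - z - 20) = 2*z^2 - 7*z - 20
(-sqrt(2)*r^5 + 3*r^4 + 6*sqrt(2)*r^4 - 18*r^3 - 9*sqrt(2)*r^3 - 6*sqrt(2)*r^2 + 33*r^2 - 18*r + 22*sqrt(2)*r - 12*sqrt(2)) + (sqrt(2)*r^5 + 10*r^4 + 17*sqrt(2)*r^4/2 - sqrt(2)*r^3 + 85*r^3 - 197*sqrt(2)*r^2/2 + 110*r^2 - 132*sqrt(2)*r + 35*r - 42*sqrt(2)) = 13*r^4 + 29*sqrt(2)*r^4/2 - 10*sqrt(2)*r^3 + 67*r^3 - 209*sqrt(2)*r^2/2 + 143*r^2 - 110*sqrt(2)*r + 17*r - 54*sqrt(2)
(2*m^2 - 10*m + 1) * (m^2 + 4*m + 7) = 2*m^4 - 2*m^3 - 25*m^2 - 66*m + 7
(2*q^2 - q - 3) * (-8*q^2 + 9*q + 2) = -16*q^4 + 26*q^3 + 19*q^2 - 29*q - 6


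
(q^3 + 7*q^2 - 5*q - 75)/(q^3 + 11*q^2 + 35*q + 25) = (q - 3)/(q + 1)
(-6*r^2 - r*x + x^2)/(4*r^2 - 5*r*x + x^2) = (-6*r^2 - r*x + x^2)/(4*r^2 - 5*r*x + x^2)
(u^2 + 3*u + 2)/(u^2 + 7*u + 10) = (u + 1)/(u + 5)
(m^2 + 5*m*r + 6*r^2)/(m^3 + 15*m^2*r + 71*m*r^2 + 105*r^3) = (m + 2*r)/(m^2 + 12*m*r + 35*r^2)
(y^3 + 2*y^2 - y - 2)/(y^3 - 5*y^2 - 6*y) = (y^2 + y - 2)/(y*(y - 6))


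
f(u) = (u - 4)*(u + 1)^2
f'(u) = (u - 4)*(2*u + 2) + (u + 1)^2 = (u + 1)*(3*u - 7)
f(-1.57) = -1.81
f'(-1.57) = 6.67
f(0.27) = -6.02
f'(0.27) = -7.86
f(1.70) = -16.77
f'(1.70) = -5.13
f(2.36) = -18.51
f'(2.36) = 0.27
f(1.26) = -13.99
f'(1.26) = -7.28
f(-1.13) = -0.09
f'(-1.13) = 1.35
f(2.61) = -18.11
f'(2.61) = 3.00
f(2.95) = -16.38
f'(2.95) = 7.31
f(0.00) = -4.00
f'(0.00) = -7.00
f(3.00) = -16.00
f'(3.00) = 8.00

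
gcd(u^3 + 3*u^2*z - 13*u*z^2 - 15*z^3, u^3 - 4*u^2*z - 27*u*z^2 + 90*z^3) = -u^2 - 2*u*z + 15*z^2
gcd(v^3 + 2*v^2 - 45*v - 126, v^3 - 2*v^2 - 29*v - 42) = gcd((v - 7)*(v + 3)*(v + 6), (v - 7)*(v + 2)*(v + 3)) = v^2 - 4*v - 21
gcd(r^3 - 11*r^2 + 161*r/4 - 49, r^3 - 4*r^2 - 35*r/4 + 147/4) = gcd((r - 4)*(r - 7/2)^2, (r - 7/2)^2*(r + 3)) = r^2 - 7*r + 49/4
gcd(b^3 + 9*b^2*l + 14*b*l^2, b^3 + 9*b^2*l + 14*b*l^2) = b^3 + 9*b^2*l + 14*b*l^2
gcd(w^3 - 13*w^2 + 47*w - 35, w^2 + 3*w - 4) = w - 1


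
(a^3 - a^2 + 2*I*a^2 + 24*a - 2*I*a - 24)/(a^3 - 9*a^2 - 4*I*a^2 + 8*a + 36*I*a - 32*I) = (a + 6*I)/(a - 8)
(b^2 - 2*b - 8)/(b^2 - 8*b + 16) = (b + 2)/(b - 4)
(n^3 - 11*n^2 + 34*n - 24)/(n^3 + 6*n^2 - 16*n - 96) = (n^2 - 7*n + 6)/(n^2 + 10*n + 24)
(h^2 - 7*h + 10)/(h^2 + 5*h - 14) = (h - 5)/(h + 7)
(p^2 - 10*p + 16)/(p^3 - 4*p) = (p - 8)/(p*(p + 2))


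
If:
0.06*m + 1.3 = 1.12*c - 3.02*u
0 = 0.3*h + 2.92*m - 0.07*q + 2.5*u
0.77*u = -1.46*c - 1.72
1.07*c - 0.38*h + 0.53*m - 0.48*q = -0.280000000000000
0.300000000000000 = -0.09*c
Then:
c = -3.33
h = 2286.04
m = -289.58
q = -2136.37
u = 4.09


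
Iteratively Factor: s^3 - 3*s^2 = (s)*(s^2 - 3*s) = s^2*(s - 3)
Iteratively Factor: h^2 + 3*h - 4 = (h + 4)*(h - 1)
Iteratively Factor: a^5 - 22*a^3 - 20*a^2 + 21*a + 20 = (a + 1)*(a^4 - a^3 - 21*a^2 + a + 20) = (a - 1)*(a + 1)*(a^3 - 21*a - 20) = (a - 1)*(a + 1)^2*(a^2 - a - 20) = (a - 5)*(a - 1)*(a + 1)^2*(a + 4)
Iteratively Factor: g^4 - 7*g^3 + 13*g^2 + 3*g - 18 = (g - 3)*(g^3 - 4*g^2 + g + 6) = (g - 3)*(g + 1)*(g^2 - 5*g + 6) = (g - 3)^2*(g + 1)*(g - 2)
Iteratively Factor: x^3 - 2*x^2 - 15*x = (x)*(x^2 - 2*x - 15) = x*(x + 3)*(x - 5)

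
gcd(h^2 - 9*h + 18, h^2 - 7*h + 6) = h - 6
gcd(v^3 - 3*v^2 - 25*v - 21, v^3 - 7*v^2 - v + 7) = v^2 - 6*v - 7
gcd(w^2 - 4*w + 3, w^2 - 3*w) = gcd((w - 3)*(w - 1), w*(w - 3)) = w - 3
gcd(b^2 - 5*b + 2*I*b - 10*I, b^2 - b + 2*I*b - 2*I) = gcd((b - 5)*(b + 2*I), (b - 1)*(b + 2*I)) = b + 2*I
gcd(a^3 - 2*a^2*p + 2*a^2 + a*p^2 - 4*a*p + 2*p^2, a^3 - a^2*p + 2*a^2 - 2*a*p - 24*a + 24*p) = -a + p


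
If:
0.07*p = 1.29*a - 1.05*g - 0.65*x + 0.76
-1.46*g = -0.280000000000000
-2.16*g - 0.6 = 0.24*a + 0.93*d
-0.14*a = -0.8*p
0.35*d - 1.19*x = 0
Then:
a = -0.58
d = -0.94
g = 0.19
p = -0.10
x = -0.28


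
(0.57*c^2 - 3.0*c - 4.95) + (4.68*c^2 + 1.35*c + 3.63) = 5.25*c^2 - 1.65*c - 1.32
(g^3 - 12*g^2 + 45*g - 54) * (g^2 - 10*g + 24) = g^5 - 22*g^4 + 189*g^3 - 792*g^2 + 1620*g - 1296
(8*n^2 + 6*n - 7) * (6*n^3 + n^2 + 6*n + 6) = 48*n^5 + 44*n^4 + 12*n^3 + 77*n^2 - 6*n - 42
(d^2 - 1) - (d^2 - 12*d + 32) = 12*d - 33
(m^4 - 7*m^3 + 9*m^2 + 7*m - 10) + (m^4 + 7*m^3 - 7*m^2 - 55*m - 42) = 2*m^4 + 2*m^2 - 48*m - 52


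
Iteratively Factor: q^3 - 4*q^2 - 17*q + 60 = (q - 3)*(q^2 - q - 20) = (q - 3)*(q + 4)*(q - 5)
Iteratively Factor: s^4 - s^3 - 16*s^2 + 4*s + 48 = (s - 4)*(s^3 + 3*s^2 - 4*s - 12) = (s - 4)*(s - 2)*(s^2 + 5*s + 6) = (s - 4)*(s - 2)*(s + 2)*(s + 3)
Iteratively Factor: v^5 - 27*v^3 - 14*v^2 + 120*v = (v + 4)*(v^4 - 4*v^3 - 11*v^2 + 30*v) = (v + 3)*(v + 4)*(v^3 - 7*v^2 + 10*v) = (v - 5)*(v + 3)*(v + 4)*(v^2 - 2*v) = v*(v - 5)*(v + 3)*(v + 4)*(v - 2)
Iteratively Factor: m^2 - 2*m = (m)*(m - 2)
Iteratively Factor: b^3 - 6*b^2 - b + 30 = (b - 5)*(b^2 - b - 6) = (b - 5)*(b - 3)*(b + 2)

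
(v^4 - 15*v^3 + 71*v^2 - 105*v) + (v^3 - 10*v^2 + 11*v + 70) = v^4 - 14*v^3 + 61*v^2 - 94*v + 70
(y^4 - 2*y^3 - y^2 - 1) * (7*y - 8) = 7*y^5 - 22*y^4 + 9*y^3 + 8*y^2 - 7*y + 8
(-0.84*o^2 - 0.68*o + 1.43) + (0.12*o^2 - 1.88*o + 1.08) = -0.72*o^2 - 2.56*o + 2.51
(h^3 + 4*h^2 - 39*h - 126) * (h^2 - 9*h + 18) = h^5 - 5*h^4 - 57*h^3 + 297*h^2 + 432*h - 2268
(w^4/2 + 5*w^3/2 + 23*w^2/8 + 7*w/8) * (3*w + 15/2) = 3*w^5/2 + 45*w^4/4 + 219*w^3/8 + 387*w^2/16 + 105*w/16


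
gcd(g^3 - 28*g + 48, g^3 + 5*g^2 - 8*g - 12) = g^2 + 4*g - 12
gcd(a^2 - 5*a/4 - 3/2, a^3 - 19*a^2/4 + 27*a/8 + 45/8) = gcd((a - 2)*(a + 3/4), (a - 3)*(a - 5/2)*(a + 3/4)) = a + 3/4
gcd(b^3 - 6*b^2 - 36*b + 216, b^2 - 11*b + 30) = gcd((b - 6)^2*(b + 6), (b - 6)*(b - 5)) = b - 6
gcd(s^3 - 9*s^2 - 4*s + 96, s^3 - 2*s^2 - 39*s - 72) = s^2 - 5*s - 24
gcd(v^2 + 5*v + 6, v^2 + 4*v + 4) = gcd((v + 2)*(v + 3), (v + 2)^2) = v + 2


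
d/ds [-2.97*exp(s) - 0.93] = -2.97*exp(s)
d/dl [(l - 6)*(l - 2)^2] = (l - 2)*(3*l - 14)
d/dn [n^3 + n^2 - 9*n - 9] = 3*n^2 + 2*n - 9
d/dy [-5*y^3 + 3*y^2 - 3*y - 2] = -15*y^2 + 6*y - 3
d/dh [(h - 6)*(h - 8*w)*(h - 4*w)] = 3*h^2 - 24*h*w - 12*h + 32*w^2 + 72*w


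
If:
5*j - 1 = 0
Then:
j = 1/5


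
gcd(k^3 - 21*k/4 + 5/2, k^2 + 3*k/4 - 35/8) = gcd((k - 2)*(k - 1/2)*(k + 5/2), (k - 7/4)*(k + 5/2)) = k + 5/2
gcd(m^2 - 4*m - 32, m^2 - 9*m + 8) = m - 8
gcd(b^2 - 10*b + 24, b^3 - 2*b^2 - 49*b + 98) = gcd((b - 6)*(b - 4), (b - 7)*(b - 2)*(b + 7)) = 1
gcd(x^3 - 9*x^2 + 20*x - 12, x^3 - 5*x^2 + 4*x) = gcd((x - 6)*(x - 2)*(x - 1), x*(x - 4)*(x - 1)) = x - 1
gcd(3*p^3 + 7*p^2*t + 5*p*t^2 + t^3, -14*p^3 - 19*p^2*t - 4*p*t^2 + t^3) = p + t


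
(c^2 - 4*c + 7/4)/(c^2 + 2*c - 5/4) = (2*c - 7)/(2*c + 5)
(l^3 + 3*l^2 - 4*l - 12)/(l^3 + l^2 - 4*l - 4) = (l + 3)/(l + 1)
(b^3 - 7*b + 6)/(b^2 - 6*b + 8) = (b^2 + 2*b - 3)/(b - 4)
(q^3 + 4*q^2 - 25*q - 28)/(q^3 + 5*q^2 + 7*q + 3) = (q^2 + 3*q - 28)/(q^2 + 4*q + 3)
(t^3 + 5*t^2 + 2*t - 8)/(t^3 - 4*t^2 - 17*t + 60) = (t^2 + t - 2)/(t^2 - 8*t + 15)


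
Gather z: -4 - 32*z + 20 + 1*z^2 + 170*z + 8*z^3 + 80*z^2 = 8*z^3 + 81*z^2 + 138*z + 16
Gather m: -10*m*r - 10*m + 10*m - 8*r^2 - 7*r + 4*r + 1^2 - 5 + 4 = -10*m*r - 8*r^2 - 3*r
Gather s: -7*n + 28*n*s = 28*n*s - 7*n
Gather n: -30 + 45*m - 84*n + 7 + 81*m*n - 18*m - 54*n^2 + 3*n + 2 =27*m - 54*n^2 + n*(81*m - 81) - 21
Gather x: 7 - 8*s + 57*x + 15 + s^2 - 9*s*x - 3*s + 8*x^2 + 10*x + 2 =s^2 - 11*s + 8*x^2 + x*(67 - 9*s) + 24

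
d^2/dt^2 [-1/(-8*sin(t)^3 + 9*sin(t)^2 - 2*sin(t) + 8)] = 2*((4*sin(t) - 9*sin(3*t) + 9*cos(2*t))*(8*sin(t)^3 - 9*sin(t)^2 + 2*sin(t) - 8) + 4*(12*sin(t)^2 - 9*sin(t) + 1)^2*cos(t)^2)/(8*sin(t)^3 - 9*sin(t)^2 + 2*sin(t) - 8)^3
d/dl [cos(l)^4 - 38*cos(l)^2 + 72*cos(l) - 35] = 4*(-cos(l)^3 + 19*cos(l) - 18)*sin(l)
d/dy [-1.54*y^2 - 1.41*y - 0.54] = -3.08*y - 1.41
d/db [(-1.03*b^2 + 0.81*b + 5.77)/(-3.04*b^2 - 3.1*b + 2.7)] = (5.6554*b^2 + 29.5196*b + 20.074)/(9.2416*b^4 + 18.848*b^3 - 6.806*b^2 - 16.74*b + 7.29)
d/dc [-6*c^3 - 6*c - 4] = -18*c^2 - 6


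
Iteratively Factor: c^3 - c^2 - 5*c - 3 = (c + 1)*(c^2 - 2*c - 3) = (c + 1)^2*(c - 3)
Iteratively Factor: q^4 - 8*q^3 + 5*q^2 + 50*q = (q)*(q^3 - 8*q^2 + 5*q + 50) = q*(q - 5)*(q^2 - 3*q - 10) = q*(q - 5)*(q + 2)*(q - 5)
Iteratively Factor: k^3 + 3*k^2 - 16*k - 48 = (k + 3)*(k^2 - 16) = (k - 4)*(k + 3)*(k + 4)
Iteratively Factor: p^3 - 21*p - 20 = (p + 4)*(p^2 - 4*p - 5) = (p - 5)*(p + 4)*(p + 1)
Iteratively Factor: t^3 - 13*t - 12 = (t - 4)*(t^2 + 4*t + 3) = (t - 4)*(t + 1)*(t + 3)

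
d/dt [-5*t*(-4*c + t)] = 20*c - 10*t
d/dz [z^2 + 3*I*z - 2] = 2*z + 3*I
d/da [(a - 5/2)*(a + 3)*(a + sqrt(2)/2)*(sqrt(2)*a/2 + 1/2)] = 2*sqrt(2)*a^3 + 3*sqrt(2)*a^2/4 + 3*a^2 - 7*sqrt(2)*a + a - 15/2 + sqrt(2)/8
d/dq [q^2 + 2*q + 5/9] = 2*q + 2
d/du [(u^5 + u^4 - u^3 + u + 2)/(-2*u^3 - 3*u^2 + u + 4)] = (-4*u^7 - 11*u^6 - 2*u^5 + 26*u^4 + 18*u^3 + 3*u^2 + 12*u + 2)/(4*u^6 + 12*u^5 + 5*u^4 - 22*u^3 - 23*u^2 + 8*u + 16)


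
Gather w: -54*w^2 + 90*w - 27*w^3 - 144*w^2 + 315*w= -27*w^3 - 198*w^2 + 405*w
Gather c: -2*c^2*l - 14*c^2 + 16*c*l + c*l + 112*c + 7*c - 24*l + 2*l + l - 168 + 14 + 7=c^2*(-2*l - 14) + c*(17*l + 119) - 21*l - 147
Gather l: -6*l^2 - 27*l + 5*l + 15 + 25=-6*l^2 - 22*l + 40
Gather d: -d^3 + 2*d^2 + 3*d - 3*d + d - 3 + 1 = -d^3 + 2*d^2 + d - 2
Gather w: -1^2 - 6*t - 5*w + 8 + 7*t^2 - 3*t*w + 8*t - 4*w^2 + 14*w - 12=7*t^2 + 2*t - 4*w^2 + w*(9 - 3*t) - 5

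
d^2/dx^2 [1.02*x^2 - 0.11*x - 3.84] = 2.04000000000000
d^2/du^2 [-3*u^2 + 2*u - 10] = -6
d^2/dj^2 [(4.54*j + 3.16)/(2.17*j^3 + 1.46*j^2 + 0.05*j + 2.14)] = (128.270436*j^5 + 264.863256*j^4 + 178.55394*j^3 - 210.521928*j^2 - 171.771024*j - 20.701968)/(10.218313*j^9 + 20.624982*j^8 + 14.583051*j^7 + 34.293734*j^6 + 41.015703*j^5 + 15.088962*j^4 + 30.750641*j^3 + 20.074698*j^2 + 0.68694*j + 9.800344)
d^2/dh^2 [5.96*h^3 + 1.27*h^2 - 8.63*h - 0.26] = 35.76*h + 2.54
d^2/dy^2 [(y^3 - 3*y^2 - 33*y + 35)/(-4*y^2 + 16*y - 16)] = 3*(11*y + 13)/(2*(y^4 - 8*y^3 + 24*y^2 - 32*y + 16))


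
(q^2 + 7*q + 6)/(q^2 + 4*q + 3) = (q + 6)/(q + 3)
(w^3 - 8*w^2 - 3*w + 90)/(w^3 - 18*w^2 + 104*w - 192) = (w^2 - 2*w - 15)/(w^2 - 12*w + 32)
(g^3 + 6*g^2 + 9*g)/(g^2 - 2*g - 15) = g*(g + 3)/(g - 5)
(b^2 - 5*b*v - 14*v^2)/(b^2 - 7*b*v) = (b + 2*v)/b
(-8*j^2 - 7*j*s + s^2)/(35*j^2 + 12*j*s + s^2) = (-8*j^2 - 7*j*s + s^2)/(35*j^2 + 12*j*s + s^2)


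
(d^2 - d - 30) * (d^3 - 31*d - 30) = d^5 - d^4 - 61*d^3 + d^2 + 960*d + 900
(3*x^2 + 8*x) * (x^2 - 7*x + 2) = 3*x^4 - 13*x^3 - 50*x^2 + 16*x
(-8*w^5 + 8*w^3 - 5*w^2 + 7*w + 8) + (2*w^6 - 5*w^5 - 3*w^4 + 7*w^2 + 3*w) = 2*w^6 - 13*w^5 - 3*w^4 + 8*w^3 + 2*w^2 + 10*w + 8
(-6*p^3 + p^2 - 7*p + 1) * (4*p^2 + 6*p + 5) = -24*p^5 - 32*p^4 - 52*p^3 - 33*p^2 - 29*p + 5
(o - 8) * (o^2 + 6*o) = o^3 - 2*o^2 - 48*o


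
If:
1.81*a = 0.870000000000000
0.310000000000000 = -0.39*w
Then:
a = 0.48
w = -0.79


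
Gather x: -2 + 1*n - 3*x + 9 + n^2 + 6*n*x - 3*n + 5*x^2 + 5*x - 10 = n^2 - 2*n + 5*x^2 + x*(6*n + 2) - 3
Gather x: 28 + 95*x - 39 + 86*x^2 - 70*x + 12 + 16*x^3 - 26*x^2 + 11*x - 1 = 16*x^3 + 60*x^2 + 36*x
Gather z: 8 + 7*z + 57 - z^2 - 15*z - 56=-z^2 - 8*z + 9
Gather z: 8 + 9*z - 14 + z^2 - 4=z^2 + 9*z - 10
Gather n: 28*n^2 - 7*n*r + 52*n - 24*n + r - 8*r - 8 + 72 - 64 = 28*n^2 + n*(28 - 7*r) - 7*r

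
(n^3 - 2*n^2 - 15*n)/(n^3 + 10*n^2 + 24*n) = (n^2 - 2*n - 15)/(n^2 + 10*n + 24)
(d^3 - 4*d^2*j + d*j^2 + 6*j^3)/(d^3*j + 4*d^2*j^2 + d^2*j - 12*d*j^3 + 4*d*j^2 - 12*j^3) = (d^2 - 2*d*j - 3*j^2)/(j*(d^2 + 6*d*j + d + 6*j))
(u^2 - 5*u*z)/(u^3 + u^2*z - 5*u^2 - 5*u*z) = (u - 5*z)/(u^2 + u*z - 5*u - 5*z)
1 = 1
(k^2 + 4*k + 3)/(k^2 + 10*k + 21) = (k + 1)/(k + 7)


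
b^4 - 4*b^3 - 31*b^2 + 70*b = b*(b - 7)*(b - 2)*(b + 5)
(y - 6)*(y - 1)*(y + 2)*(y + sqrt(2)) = y^4 - 5*y^3 + sqrt(2)*y^3 - 8*y^2 - 5*sqrt(2)*y^2 - 8*sqrt(2)*y + 12*y + 12*sqrt(2)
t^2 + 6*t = t*(t + 6)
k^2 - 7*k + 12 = (k - 4)*(k - 3)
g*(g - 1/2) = g^2 - g/2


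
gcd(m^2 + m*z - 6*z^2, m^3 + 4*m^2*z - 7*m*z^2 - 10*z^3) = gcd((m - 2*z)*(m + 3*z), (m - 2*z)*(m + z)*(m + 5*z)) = -m + 2*z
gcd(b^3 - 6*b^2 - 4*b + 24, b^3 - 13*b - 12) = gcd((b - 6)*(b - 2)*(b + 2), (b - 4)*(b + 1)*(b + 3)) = 1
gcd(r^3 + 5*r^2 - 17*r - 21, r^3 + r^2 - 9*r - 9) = r^2 - 2*r - 3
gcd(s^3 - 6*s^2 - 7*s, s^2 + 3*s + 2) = s + 1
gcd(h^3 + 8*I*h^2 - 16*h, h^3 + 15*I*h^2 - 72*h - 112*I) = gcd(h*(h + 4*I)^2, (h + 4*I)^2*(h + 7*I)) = h^2 + 8*I*h - 16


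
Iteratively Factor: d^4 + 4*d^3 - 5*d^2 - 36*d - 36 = (d + 2)*(d^3 + 2*d^2 - 9*d - 18) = (d + 2)^2*(d^2 - 9) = (d + 2)^2*(d + 3)*(d - 3)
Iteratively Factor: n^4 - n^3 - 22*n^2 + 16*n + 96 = (n - 3)*(n^3 + 2*n^2 - 16*n - 32) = (n - 3)*(n + 4)*(n^2 - 2*n - 8) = (n - 3)*(n + 2)*(n + 4)*(n - 4)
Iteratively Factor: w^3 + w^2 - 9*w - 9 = (w - 3)*(w^2 + 4*w + 3) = (w - 3)*(w + 1)*(w + 3)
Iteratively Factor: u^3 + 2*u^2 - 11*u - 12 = (u + 4)*(u^2 - 2*u - 3) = (u - 3)*(u + 4)*(u + 1)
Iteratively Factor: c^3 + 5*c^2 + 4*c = (c + 1)*(c^2 + 4*c) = (c + 1)*(c + 4)*(c)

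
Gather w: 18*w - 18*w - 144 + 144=0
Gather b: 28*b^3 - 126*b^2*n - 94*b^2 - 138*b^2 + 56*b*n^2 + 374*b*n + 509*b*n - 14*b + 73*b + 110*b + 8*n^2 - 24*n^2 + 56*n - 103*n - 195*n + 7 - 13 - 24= 28*b^3 + b^2*(-126*n - 232) + b*(56*n^2 + 883*n + 169) - 16*n^2 - 242*n - 30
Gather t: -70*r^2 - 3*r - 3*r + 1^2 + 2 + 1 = -70*r^2 - 6*r + 4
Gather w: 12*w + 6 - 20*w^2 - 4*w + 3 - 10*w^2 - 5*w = -30*w^2 + 3*w + 9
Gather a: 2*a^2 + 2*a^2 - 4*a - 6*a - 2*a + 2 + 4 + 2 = 4*a^2 - 12*a + 8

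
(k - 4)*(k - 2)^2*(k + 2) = k^4 - 6*k^3 + 4*k^2 + 24*k - 32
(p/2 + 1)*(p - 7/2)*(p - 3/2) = p^3/2 - 3*p^2/2 - 19*p/8 + 21/4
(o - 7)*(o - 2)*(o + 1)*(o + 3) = o^4 - 5*o^3 - 19*o^2 + 29*o + 42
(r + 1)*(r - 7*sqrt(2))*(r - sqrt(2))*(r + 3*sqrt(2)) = r^4 - 5*sqrt(2)*r^3 + r^3 - 34*r^2 - 5*sqrt(2)*r^2 - 34*r + 42*sqrt(2)*r + 42*sqrt(2)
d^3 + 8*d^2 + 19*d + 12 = (d + 1)*(d + 3)*(d + 4)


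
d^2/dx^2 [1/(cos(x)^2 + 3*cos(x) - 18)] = (-4*sin(x)^4 + 83*sin(x)^2 - 171*cos(x)/4 - 9*cos(3*x)/4 - 25)/((cos(x) - 3)^3*(cos(x) + 6)^3)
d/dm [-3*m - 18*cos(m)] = 18*sin(m) - 3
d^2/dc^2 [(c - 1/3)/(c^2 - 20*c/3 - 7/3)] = 2*(9*(7 - 3*c)*(-3*c^2 + 20*c + 7) - 4*(3*c - 10)^2*(3*c - 1))/(-3*c^2 + 20*c + 7)^3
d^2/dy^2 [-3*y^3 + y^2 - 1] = 2 - 18*y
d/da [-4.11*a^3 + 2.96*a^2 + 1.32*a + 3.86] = -12.33*a^2 + 5.92*a + 1.32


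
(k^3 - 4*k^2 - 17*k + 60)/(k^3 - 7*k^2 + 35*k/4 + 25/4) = 4*(k^2 + k - 12)/(4*k^2 - 8*k - 5)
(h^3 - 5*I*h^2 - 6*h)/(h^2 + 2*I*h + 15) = h*(h - 2*I)/(h + 5*I)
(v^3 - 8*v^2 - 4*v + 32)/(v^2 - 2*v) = v - 6 - 16/v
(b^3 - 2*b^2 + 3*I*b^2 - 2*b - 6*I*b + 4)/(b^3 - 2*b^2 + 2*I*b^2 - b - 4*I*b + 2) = (b + 2*I)/(b + I)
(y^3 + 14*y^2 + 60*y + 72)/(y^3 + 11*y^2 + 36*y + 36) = (y + 6)/(y + 3)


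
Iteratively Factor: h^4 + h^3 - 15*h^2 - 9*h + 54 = (h - 2)*(h^3 + 3*h^2 - 9*h - 27) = (h - 2)*(h + 3)*(h^2 - 9) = (h - 2)*(h + 3)^2*(h - 3)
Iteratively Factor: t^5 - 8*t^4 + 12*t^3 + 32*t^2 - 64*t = (t + 2)*(t^4 - 10*t^3 + 32*t^2 - 32*t) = (t - 4)*(t + 2)*(t^3 - 6*t^2 + 8*t) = t*(t - 4)*(t + 2)*(t^2 - 6*t + 8) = t*(t - 4)*(t - 2)*(t + 2)*(t - 4)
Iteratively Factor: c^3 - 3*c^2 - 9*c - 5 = (c - 5)*(c^2 + 2*c + 1) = (c - 5)*(c + 1)*(c + 1)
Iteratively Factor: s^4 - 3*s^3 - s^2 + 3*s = (s - 3)*(s^3 - s) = (s - 3)*(s - 1)*(s^2 + s) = (s - 3)*(s - 1)*(s + 1)*(s)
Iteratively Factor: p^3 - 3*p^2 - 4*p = (p + 1)*(p^2 - 4*p) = p*(p + 1)*(p - 4)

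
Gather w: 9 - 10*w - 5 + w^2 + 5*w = w^2 - 5*w + 4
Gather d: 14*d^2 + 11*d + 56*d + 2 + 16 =14*d^2 + 67*d + 18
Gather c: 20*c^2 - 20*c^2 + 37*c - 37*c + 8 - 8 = 0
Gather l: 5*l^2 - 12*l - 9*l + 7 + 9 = 5*l^2 - 21*l + 16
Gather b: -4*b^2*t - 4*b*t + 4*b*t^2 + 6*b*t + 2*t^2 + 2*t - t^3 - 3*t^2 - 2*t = -4*b^2*t + b*(4*t^2 + 2*t) - t^3 - t^2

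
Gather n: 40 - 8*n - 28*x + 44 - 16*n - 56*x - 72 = -24*n - 84*x + 12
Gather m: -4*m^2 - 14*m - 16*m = -4*m^2 - 30*m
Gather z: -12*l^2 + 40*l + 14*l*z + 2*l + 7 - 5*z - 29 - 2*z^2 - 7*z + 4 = -12*l^2 + 42*l - 2*z^2 + z*(14*l - 12) - 18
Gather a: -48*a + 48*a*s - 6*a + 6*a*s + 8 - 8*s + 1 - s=a*(54*s - 54) - 9*s + 9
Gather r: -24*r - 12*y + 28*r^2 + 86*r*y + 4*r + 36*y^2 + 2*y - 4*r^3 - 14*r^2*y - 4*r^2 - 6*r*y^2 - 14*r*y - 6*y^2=-4*r^3 + r^2*(24 - 14*y) + r*(-6*y^2 + 72*y - 20) + 30*y^2 - 10*y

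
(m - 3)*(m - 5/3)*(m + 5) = m^3 + m^2/3 - 55*m/3 + 25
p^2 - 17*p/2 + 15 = (p - 6)*(p - 5/2)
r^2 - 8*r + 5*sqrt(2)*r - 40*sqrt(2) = (r - 8)*(r + 5*sqrt(2))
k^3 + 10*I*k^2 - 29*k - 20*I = (k + I)*(k + 4*I)*(k + 5*I)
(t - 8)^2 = t^2 - 16*t + 64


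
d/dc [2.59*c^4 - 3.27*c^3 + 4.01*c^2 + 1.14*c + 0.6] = 10.36*c^3 - 9.81*c^2 + 8.02*c + 1.14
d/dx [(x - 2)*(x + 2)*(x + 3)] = 3*x^2 + 6*x - 4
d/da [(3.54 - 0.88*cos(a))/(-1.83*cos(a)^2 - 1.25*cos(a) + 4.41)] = (1.6104*cos(a)^2 - 12.9564*cos(a) - 0.5442)*sin(a)/(3.3489*cos(a)^4 + 4.575*cos(a)^3 - 14.5781*cos(a)^2 - 11.025*cos(a) + 19.4481)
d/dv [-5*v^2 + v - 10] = 1 - 10*v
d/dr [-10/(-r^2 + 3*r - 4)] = 10*(3 - 2*r)/(r^2 - 3*r + 4)^2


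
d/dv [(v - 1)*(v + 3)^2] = (v + 3)*(3*v + 1)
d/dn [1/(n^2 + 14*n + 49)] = 2*(-n - 7)/(n^2 + 14*n + 49)^2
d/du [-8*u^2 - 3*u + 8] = -16*u - 3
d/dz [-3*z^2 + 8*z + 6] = 8 - 6*z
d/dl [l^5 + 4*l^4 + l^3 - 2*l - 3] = 5*l^4 + 16*l^3 + 3*l^2 - 2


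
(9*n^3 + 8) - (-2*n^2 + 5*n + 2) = 9*n^3 + 2*n^2 - 5*n + 6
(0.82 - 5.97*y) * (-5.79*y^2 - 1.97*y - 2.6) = 34.5663*y^3 + 7.0131*y^2 + 13.9066*y - 2.132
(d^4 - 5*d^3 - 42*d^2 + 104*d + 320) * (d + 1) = d^5 - 4*d^4 - 47*d^3 + 62*d^2 + 424*d + 320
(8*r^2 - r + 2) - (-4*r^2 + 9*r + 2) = 12*r^2 - 10*r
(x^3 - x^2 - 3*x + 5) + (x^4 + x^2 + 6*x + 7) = x^4 + x^3 + 3*x + 12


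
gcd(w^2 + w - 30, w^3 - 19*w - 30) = w - 5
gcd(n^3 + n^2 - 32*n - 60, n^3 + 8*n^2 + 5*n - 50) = n + 5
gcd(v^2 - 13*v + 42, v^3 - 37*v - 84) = v - 7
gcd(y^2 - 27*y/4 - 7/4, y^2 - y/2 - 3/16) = y + 1/4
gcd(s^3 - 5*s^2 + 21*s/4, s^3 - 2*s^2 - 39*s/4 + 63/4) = s^2 - 5*s + 21/4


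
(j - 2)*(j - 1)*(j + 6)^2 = j^4 + 9*j^3 + 2*j^2 - 84*j + 72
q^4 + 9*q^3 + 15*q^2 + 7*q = q*(q + 1)^2*(q + 7)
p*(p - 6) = p^2 - 6*p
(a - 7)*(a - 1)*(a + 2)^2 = a^4 - 4*a^3 - 21*a^2 - 4*a + 28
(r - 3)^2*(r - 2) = r^3 - 8*r^2 + 21*r - 18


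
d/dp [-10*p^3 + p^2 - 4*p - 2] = -30*p^2 + 2*p - 4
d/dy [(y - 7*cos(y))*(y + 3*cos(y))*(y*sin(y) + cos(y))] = y^3*cos(y) + 2*y^2*sin(y) - 8*y^2*cos(y)^2 + 4*y^2 - 63*y*cos(y)^3 + 44*y*cos(y) + 42*sin(y)*cos(y)^2 - 4*cos(y)^2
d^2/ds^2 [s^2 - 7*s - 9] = 2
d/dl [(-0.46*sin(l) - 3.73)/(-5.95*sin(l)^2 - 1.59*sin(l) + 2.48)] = (-44.387*sin(l) + 1.3685*cos(2*l) - 8.44)*cos(l)/(5.95*sin(l)^2 + 1.59*sin(l) - 2.48)^2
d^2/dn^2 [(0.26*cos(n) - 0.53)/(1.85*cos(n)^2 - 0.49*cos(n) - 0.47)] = (-0.140540540540541*cos(n)^5 + 1.10872169466764*cos(n)^4 - 0.160788897005113*cos(n)^3 - 1.39823173355971*cos(n)^2 + 0.641161944998322*cos(n) - 0.204676050776854)/(1.0*cos(n)^6 - 0.794594594594595*cos(n)^5 - 0.551701972242513*cos(n)^4 + 0.385158786251555*cos(n)^3 + 0.140162122677828*cos(n)^2 - 0.0512858863246007*cos(n) - 0.0163975282806547)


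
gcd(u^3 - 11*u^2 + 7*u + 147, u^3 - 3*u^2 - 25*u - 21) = u^2 - 4*u - 21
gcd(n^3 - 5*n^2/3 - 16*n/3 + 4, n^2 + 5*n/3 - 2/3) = n + 2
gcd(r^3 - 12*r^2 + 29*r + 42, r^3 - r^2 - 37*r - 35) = r^2 - 6*r - 7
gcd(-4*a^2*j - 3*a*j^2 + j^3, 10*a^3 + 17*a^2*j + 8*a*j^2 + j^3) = a + j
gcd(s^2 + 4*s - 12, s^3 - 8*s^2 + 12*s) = s - 2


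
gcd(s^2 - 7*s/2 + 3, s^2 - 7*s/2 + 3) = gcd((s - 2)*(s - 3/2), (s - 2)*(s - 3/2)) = s^2 - 7*s/2 + 3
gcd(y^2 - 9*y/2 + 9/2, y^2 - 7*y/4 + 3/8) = y - 3/2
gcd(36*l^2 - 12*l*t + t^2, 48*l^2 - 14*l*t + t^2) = -6*l + t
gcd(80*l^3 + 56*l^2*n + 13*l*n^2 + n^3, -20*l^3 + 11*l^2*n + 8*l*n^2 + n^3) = 20*l^2 + 9*l*n + n^2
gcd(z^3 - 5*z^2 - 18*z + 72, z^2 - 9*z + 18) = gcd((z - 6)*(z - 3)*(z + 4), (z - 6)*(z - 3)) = z^2 - 9*z + 18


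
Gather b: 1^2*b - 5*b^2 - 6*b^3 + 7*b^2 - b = -6*b^3 + 2*b^2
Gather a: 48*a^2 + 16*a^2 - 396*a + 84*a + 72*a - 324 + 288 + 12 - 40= 64*a^2 - 240*a - 64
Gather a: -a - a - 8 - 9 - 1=-2*a - 18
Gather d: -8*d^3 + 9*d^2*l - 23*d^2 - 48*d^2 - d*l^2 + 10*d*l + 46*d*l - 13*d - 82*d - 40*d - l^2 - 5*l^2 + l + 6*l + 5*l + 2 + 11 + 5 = -8*d^3 + d^2*(9*l - 71) + d*(-l^2 + 56*l - 135) - 6*l^2 + 12*l + 18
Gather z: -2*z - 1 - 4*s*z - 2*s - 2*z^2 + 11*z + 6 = -2*s - 2*z^2 + z*(9 - 4*s) + 5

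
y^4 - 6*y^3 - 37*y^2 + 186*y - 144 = (y - 8)*(y - 3)*(y - 1)*(y + 6)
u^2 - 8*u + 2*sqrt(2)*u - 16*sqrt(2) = (u - 8)*(u + 2*sqrt(2))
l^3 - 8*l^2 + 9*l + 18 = (l - 6)*(l - 3)*(l + 1)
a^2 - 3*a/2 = a*(a - 3/2)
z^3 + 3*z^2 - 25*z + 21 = (z - 3)*(z - 1)*(z + 7)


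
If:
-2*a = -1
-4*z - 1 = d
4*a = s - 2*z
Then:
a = 1/2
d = -4*z - 1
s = 2*z + 2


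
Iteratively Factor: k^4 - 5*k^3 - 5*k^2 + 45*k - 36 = (k - 1)*(k^3 - 4*k^2 - 9*k + 36) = (k - 3)*(k - 1)*(k^2 - k - 12) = (k - 3)*(k - 1)*(k + 3)*(k - 4)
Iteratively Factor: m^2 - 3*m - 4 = (m + 1)*(m - 4)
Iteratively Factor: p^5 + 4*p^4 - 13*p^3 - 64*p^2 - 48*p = (p)*(p^4 + 4*p^3 - 13*p^2 - 64*p - 48) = p*(p + 1)*(p^3 + 3*p^2 - 16*p - 48) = p*(p + 1)*(p + 4)*(p^2 - p - 12) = p*(p + 1)*(p + 3)*(p + 4)*(p - 4)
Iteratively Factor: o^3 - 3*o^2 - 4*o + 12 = (o - 2)*(o^2 - o - 6) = (o - 3)*(o - 2)*(o + 2)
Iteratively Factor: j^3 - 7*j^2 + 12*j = (j - 3)*(j^2 - 4*j) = (j - 4)*(j - 3)*(j)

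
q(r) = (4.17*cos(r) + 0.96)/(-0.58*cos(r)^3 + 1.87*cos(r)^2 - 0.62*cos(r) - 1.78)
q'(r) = (4.17*cos(r) + 0.96)*(-1.74*sin(r)*cos(r)^2 + 3.74*sin(r)*cos(r) - 0.62*sin(r))/(-0.58*cos(r)^3 + 1.87*cos(r)^2 - 0.62*cos(r) - 1.78)^2 - 4.17*sin(r)/(-0.58*cos(r)^3 + 1.87*cos(r)^2 - 0.62*cos(r) - 1.78) = (-4.8372*cos(r)^3 + 6.1275*cos(r)^2 + 3.5904*cos(r) + 6.8274)*sin(r)/(0.3364*cos(r)^6 - 2.1692*cos(r)^5 + 4.2161*cos(r)^4 - 0.254*cos(r)^3 - 6.2728*cos(r)^2 + 2.2072*cos(r) + 3.1684)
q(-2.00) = 0.67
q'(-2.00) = -4.59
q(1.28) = -1.19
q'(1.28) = 2.39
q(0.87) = -2.34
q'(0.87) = 3.27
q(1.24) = -1.28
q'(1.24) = 2.46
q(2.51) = -9.88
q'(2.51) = 104.27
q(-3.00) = -2.58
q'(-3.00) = -1.30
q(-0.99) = -1.96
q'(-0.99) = -3.01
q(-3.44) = -2.94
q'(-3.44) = 3.68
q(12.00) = -3.39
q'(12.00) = -3.48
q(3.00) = -2.58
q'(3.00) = 1.30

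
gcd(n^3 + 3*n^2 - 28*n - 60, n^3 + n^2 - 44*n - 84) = n^2 + 8*n + 12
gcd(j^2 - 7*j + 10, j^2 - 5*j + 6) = j - 2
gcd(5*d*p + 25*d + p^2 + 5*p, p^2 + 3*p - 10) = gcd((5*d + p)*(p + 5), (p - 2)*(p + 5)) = p + 5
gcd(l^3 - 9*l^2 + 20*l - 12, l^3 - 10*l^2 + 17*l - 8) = l - 1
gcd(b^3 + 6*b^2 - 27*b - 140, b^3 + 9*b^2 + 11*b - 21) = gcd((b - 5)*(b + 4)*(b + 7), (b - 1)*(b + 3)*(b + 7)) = b + 7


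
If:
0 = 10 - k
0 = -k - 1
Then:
No Solution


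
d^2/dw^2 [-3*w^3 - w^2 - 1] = -18*w - 2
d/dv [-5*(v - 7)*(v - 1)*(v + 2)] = -15*v^2 + 60*v + 45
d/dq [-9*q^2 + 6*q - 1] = 6 - 18*q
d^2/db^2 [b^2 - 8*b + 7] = 2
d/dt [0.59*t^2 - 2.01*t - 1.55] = 1.18*t - 2.01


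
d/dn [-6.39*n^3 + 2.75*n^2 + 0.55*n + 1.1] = -19.17*n^2 + 5.5*n + 0.55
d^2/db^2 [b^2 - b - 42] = 2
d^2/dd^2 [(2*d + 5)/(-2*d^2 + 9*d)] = 2*(-8*d^3 - 60*d^2 + 270*d - 405)/(d^3*(8*d^3 - 108*d^2 + 486*d - 729))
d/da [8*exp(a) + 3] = 8*exp(a)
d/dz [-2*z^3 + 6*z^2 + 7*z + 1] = -6*z^2 + 12*z + 7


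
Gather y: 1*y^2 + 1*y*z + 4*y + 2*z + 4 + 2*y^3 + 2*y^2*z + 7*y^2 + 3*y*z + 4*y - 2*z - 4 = 2*y^3 + y^2*(2*z + 8) + y*(4*z + 8)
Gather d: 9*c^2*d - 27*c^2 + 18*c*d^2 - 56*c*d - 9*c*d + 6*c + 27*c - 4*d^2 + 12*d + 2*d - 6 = -27*c^2 + 33*c + d^2*(18*c - 4) + d*(9*c^2 - 65*c + 14) - 6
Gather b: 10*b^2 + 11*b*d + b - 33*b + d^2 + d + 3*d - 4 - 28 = 10*b^2 + b*(11*d - 32) + d^2 + 4*d - 32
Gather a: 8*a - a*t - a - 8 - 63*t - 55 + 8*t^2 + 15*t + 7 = a*(7 - t) + 8*t^2 - 48*t - 56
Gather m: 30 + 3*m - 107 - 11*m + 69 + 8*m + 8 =0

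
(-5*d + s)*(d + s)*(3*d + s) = -15*d^3 - 17*d^2*s - d*s^2 + s^3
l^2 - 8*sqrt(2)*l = l*(l - 8*sqrt(2))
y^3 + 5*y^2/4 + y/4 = y*(y + 1/4)*(y + 1)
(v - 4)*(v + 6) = v^2 + 2*v - 24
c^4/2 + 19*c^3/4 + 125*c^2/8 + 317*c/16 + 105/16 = (c/2 + 1/4)*(c + 5/2)*(c + 3)*(c + 7/2)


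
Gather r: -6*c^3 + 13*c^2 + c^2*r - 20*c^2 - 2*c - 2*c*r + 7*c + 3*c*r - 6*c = -6*c^3 - 7*c^2 - c + r*(c^2 + c)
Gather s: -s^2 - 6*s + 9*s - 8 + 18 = -s^2 + 3*s + 10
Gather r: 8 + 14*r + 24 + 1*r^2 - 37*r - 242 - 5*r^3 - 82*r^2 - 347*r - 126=-5*r^3 - 81*r^2 - 370*r - 336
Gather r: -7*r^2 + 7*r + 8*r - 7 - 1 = -7*r^2 + 15*r - 8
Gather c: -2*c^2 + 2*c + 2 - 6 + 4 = -2*c^2 + 2*c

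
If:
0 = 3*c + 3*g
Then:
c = -g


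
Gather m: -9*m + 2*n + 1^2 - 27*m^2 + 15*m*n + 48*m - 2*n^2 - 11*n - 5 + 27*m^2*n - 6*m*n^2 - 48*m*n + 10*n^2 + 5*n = m^2*(27*n - 27) + m*(-6*n^2 - 33*n + 39) + 8*n^2 - 4*n - 4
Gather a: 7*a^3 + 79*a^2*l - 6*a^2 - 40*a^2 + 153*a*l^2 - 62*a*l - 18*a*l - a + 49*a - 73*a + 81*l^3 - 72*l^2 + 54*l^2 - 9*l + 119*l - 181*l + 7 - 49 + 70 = 7*a^3 + a^2*(79*l - 46) + a*(153*l^2 - 80*l - 25) + 81*l^3 - 18*l^2 - 71*l + 28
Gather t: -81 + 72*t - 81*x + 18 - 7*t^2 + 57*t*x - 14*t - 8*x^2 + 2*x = -7*t^2 + t*(57*x + 58) - 8*x^2 - 79*x - 63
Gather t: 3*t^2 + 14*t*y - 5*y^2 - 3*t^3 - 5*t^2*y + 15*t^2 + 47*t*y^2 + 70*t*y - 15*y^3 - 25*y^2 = -3*t^3 + t^2*(18 - 5*y) + t*(47*y^2 + 84*y) - 15*y^3 - 30*y^2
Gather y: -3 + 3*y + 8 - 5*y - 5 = -2*y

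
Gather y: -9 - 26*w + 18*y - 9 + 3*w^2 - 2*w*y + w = 3*w^2 - 25*w + y*(18 - 2*w) - 18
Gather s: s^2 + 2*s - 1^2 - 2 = s^2 + 2*s - 3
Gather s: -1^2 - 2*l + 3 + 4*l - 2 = 2*l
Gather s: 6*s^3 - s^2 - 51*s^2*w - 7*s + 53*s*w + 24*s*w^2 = 6*s^3 + s^2*(-51*w - 1) + s*(24*w^2 + 53*w - 7)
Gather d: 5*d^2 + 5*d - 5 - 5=5*d^2 + 5*d - 10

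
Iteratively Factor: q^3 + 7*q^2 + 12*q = (q + 4)*(q^2 + 3*q) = (q + 3)*(q + 4)*(q)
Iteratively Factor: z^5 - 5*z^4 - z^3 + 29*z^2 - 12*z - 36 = (z + 1)*(z^4 - 6*z^3 + 5*z^2 + 24*z - 36) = (z - 2)*(z + 1)*(z^3 - 4*z^2 - 3*z + 18) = (z - 2)*(z + 1)*(z + 2)*(z^2 - 6*z + 9) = (z - 3)*(z - 2)*(z + 1)*(z + 2)*(z - 3)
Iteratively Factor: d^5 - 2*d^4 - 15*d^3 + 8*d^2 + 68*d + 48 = (d - 4)*(d^4 + 2*d^3 - 7*d^2 - 20*d - 12) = (d - 4)*(d - 3)*(d^3 + 5*d^2 + 8*d + 4) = (d - 4)*(d - 3)*(d + 2)*(d^2 + 3*d + 2) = (d - 4)*(d - 3)*(d + 1)*(d + 2)*(d + 2)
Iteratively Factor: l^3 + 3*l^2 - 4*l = (l - 1)*(l^2 + 4*l) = (l - 1)*(l + 4)*(l)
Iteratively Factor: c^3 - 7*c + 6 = (c - 1)*(c^2 + c - 6) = (c - 2)*(c - 1)*(c + 3)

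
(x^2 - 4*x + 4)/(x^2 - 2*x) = (x - 2)/x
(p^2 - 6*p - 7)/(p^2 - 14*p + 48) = (p^2 - 6*p - 7)/(p^2 - 14*p + 48)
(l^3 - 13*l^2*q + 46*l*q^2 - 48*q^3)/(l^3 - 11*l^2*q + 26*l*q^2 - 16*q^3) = (-l + 3*q)/(-l + q)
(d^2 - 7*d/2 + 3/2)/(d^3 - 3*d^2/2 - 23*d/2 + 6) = (d - 3)/(d^2 - d - 12)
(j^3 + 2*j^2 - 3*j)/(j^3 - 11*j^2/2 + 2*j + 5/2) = 2*j*(j + 3)/(2*j^2 - 9*j - 5)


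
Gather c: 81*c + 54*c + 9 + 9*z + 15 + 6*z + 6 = 135*c + 15*z + 30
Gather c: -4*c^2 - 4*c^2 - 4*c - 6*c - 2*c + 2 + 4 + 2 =-8*c^2 - 12*c + 8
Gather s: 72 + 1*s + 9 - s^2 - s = 81 - s^2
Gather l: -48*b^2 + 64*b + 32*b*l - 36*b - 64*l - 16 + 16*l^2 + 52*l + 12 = -48*b^2 + 28*b + 16*l^2 + l*(32*b - 12) - 4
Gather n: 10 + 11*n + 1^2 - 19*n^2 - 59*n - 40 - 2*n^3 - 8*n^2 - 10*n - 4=-2*n^3 - 27*n^2 - 58*n - 33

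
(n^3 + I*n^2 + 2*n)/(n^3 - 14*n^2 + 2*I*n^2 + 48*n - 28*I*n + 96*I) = n*(n - I)/(n^2 - 14*n + 48)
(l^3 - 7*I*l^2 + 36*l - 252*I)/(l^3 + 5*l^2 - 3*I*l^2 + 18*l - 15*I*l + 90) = (l^2 - I*l + 42)/(l^2 + l*(5 + 3*I) + 15*I)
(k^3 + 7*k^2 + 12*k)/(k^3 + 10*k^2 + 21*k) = (k + 4)/(k + 7)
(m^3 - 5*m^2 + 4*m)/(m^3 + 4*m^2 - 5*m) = (m - 4)/(m + 5)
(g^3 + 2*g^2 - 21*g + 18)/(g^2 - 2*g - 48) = (g^2 - 4*g + 3)/(g - 8)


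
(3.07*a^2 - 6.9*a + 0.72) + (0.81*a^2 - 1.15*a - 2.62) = 3.88*a^2 - 8.05*a - 1.9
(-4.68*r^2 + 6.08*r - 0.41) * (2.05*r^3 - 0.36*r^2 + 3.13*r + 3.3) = -9.594*r^5 + 14.1488*r^4 - 17.6777*r^3 + 3.734*r^2 + 18.7807*r - 1.353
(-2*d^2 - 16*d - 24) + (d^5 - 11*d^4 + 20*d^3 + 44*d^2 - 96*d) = d^5 - 11*d^4 + 20*d^3 + 42*d^2 - 112*d - 24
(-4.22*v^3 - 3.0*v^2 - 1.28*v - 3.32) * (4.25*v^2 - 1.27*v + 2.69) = -17.935*v^5 - 7.3906*v^4 - 12.9818*v^3 - 20.5544*v^2 + 0.7732*v - 8.9308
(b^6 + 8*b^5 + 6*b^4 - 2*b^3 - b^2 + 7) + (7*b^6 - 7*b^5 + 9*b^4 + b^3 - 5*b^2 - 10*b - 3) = 8*b^6 + b^5 + 15*b^4 - b^3 - 6*b^2 - 10*b + 4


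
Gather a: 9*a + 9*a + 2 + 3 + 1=18*a + 6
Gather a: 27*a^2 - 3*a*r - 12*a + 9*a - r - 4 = 27*a^2 + a*(-3*r - 3) - r - 4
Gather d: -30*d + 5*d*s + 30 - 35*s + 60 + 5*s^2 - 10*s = d*(5*s - 30) + 5*s^2 - 45*s + 90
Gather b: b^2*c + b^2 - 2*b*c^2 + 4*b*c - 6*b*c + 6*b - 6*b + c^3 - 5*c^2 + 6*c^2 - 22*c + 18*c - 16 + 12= b^2*(c + 1) + b*(-2*c^2 - 2*c) + c^3 + c^2 - 4*c - 4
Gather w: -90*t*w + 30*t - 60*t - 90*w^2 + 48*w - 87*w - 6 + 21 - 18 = -30*t - 90*w^2 + w*(-90*t - 39) - 3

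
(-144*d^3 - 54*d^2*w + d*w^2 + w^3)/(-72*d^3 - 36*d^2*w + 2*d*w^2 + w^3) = (-24*d^2 - 5*d*w + w^2)/(-12*d^2 - 4*d*w + w^2)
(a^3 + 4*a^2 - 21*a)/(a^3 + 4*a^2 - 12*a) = (a^2 + 4*a - 21)/(a^2 + 4*a - 12)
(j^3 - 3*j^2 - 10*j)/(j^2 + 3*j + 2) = j*(j - 5)/(j + 1)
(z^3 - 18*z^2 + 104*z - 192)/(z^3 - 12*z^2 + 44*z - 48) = (z - 8)/(z - 2)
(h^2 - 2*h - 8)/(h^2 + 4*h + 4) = (h - 4)/(h + 2)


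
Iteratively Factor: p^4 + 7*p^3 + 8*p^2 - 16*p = (p + 4)*(p^3 + 3*p^2 - 4*p) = (p + 4)^2*(p^2 - p) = p*(p + 4)^2*(p - 1)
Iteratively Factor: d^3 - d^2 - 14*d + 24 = (d - 2)*(d^2 + d - 12) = (d - 3)*(d - 2)*(d + 4)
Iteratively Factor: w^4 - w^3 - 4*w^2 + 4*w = (w - 2)*(w^3 + w^2 - 2*w) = (w - 2)*(w - 1)*(w^2 + 2*w) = (w - 2)*(w - 1)*(w + 2)*(w)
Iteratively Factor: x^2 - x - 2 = (x + 1)*(x - 2)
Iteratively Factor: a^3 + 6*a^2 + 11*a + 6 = (a + 1)*(a^2 + 5*a + 6) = (a + 1)*(a + 2)*(a + 3)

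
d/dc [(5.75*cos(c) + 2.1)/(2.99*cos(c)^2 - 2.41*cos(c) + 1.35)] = (17.1925*cos(c)^2 + 12.558*cos(c) - 12.8235)*sin(c)/(8.9401*cos(c)^4 - 14.4118*cos(c)^3 + 13.8811*cos(c)^2 - 6.507*cos(c) + 1.8225)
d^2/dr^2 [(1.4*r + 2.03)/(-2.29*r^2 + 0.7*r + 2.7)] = ((1.4*r + 2.03)*(4.58*r - 0.7)*(9.16*r - 1.4) + (19.236*r + 7.3374)*(-2.29*r^2 + 0.7*r + 2.7))/(-2.29*r^2 + 0.7*r + 2.7)^3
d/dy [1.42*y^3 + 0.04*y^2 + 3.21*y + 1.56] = 4.26*y^2 + 0.08*y + 3.21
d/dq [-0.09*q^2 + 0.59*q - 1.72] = 0.59 - 0.18*q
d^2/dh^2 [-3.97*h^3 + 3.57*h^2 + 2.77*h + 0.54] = 7.14 - 23.82*h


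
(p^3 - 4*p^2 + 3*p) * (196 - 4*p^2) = -4*p^5 + 16*p^4 + 184*p^3 - 784*p^2 + 588*p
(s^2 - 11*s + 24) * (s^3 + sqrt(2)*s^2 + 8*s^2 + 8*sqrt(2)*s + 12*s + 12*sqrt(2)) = s^5 - 3*s^4 + sqrt(2)*s^4 - 52*s^3 - 3*sqrt(2)*s^3 - 52*sqrt(2)*s^2 + 60*s^2 + 60*sqrt(2)*s + 288*s + 288*sqrt(2)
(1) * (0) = 0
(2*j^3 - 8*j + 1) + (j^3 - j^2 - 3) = 3*j^3 - j^2 - 8*j - 2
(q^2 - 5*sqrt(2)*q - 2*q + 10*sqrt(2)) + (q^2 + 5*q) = 2*q^2 - 5*sqrt(2)*q + 3*q + 10*sqrt(2)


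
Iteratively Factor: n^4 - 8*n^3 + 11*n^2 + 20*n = (n + 1)*(n^3 - 9*n^2 + 20*n) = (n - 4)*(n + 1)*(n^2 - 5*n) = n*(n - 4)*(n + 1)*(n - 5)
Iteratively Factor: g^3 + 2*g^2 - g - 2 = (g + 1)*(g^2 + g - 2) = (g + 1)*(g + 2)*(g - 1)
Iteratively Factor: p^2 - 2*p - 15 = (p + 3)*(p - 5)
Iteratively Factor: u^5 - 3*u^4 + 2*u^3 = (u - 2)*(u^4 - u^3) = u*(u - 2)*(u^3 - u^2) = u*(u - 2)*(u - 1)*(u^2) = u^2*(u - 2)*(u - 1)*(u)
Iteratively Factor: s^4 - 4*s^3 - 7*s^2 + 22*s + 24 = (s + 2)*(s^3 - 6*s^2 + 5*s + 12) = (s + 1)*(s + 2)*(s^2 - 7*s + 12) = (s - 3)*(s + 1)*(s + 2)*(s - 4)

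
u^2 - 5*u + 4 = (u - 4)*(u - 1)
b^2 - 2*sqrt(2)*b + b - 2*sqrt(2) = (b + 1)*(b - 2*sqrt(2))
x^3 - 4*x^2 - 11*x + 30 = (x - 5)*(x - 2)*(x + 3)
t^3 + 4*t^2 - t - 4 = (t - 1)*(t + 1)*(t + 4)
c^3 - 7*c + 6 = (c - 2)*(c - 1)*(c + 3)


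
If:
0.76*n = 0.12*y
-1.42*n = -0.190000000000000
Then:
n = 0.13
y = 0.85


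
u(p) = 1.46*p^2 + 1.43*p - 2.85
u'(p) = 2.92*p + 1.43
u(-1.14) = -2.58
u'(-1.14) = -1.90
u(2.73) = 11.94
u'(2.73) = 9.40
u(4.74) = 36.73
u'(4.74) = 15.27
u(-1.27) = -2.31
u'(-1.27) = -2.28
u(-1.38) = -2.04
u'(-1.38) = -2.60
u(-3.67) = 11.57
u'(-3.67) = -9.29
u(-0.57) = -3.19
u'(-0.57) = -0.23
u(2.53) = 10.11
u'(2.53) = 8.82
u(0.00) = -2.85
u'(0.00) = 1.43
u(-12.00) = 190.23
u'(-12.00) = -33.61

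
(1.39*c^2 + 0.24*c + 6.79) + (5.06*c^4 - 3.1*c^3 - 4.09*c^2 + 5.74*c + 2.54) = 5.06*c^4 - 3.1*c^3 - 2.7*c^2 + 5.98*c + 9.33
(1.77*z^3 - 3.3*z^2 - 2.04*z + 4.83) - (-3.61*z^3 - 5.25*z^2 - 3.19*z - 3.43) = 5.38*z^3 + 1.95*z^2 + 1.15*z + 8.26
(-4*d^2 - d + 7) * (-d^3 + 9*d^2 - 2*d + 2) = 4*d^5 - 35*d^4 - 8*d^3 + 57*d^2 - 16*d + 14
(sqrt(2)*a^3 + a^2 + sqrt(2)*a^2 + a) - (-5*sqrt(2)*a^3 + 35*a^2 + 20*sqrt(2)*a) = 6*sqrt(2)*a^3 - 34*a^2 + sqrt(2)*a^2 - 20*sqrt(2)*a + a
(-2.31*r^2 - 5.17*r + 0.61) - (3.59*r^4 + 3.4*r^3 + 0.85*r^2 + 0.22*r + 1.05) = -3.59*r^4 - 3.4*r^3 - 3.16*r^2 - 5.39*r - 0.44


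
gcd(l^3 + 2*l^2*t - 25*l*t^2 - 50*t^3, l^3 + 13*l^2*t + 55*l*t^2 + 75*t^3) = l + 5*t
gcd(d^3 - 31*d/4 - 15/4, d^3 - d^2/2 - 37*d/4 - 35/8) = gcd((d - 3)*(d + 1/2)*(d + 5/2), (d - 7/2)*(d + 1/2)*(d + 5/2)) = d^2 + 3*d + 5/4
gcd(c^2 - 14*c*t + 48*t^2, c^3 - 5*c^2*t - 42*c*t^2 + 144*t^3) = -c + 8*t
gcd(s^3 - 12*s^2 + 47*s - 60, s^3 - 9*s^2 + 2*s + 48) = s - 3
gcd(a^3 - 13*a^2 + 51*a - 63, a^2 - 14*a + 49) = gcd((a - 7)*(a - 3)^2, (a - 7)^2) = a - 7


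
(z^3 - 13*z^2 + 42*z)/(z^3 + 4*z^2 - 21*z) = (z^2 - 13*z + 42)/(z^2 + 4*z - 21)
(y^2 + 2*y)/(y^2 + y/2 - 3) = 2*y/(2*y - 3)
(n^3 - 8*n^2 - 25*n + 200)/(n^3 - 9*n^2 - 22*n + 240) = (n - 5)/(n - 6)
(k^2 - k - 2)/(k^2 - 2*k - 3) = (k - 2)/(k - 3)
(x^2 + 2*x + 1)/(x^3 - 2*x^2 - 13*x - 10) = (x + 1)/(x^2 - 3*x - 10)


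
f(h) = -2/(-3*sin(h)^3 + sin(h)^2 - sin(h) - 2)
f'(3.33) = 1.07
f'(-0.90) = -14.29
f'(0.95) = -0.44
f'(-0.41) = -3.77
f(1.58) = 0.40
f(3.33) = 1.14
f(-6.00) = 0.88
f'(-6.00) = -0.43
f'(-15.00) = 894.09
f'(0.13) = -0.39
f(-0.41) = 1.60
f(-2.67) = 1.89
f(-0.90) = -2.38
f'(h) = -2*(9*sin(h)^2*cos(h) - 2*sin(h)*cos(h) + cos(h))/(-3*sin(h)^3 + sin(h)^2 - sin(h) - 2)^2 = 2*(-9*sin(h)^2 + 2*sin(h) - 1)*cos(h)/(3*sin(h)^3 - sin(h)^2 + sin(h) + 2)^2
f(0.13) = 0.94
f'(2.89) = 0.41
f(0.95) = 0.53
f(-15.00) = 19.63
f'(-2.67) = 5.99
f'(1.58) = 0.01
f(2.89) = 0.90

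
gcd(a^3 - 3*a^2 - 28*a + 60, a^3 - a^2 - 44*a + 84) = a^2 - 8*a + 12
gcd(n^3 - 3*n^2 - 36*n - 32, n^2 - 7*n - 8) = n^2 - 7*n - 8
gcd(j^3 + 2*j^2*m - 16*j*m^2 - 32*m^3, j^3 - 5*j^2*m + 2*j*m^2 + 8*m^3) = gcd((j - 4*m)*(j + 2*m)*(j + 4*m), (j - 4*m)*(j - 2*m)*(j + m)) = j - 4*m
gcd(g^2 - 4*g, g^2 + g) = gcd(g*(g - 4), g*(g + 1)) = g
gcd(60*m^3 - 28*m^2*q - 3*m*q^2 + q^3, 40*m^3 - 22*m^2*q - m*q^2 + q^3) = -10*m^2 + 3*m*q + q^2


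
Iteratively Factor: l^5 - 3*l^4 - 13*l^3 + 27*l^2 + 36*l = (l - 4)*(l^4 + l^3 - 9*l^2 - 9*l) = l*(l - 4)*(l^3 + l^2 - 9*l - 9) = l*(l - 4)*(l + 3)*(l^2 - 2*l - 3) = l*(l - 4)*(l + 1)*(l + 3)*(l - 3)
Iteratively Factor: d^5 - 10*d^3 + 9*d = (d - 1)*(d^4 + d^3 - 9*d^2 - 9*d) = (d - 1)*(d + 1)*(d^3 - 9*d) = (d - 1)*(d + 1)*(d + 3)*(d^2 - 3*d) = (d - 3)*(d - 1)*(d + 1)*(d + 3)*(d)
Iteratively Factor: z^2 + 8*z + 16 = (z + 4)*(z + 4)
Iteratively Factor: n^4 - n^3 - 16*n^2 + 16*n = (n + 4)*(n^3 - 5*n^2 + 4*n) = (n - 4)*(n + 4)*(n^2 - n) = n*(n - 4)*(n + 4)*(n - 1)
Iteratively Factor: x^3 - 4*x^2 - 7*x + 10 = (x - 1)*(x^2 - 3*x - 10) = (x - 1)*(x + 2)*(x - 5)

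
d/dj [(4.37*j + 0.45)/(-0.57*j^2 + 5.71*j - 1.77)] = (2.4909*j^2 + 0.513000000000002*j - 10.3044)/(0.3249*j^4 - 6.5094*j^3 + 34.6219*j^2 - 20.2134*j + 3.1329)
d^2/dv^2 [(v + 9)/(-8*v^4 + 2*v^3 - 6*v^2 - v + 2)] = 2*(-(v + 9)*(32*v^3 - 6*v^2 + 12*v + 1)^2 + (32*v^3 - 6*v^2 + 12*v + 6*(v + 9)*(8*v^2 - v + 1) + 1)*(8*v^4 - 2*v^3 + 6*v^2 + v - 2))/(8*v^4 - 2*v^3 + 6*v^2 + v - 2)^3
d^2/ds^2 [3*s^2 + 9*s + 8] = 6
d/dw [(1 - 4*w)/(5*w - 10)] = 7/(5*(w - 2)^2)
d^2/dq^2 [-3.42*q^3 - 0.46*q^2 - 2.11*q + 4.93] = -20.52*q - 0.92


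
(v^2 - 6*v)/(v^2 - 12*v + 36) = v/(v - 6)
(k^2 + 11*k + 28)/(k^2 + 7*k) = (k + 4)/k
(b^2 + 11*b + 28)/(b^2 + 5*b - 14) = (b + 4)/(b - 2)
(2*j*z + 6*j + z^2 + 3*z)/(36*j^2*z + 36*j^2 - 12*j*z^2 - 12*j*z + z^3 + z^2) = (2*j*z + 6*j + z^2 + 3*z)/(36*j^2*z + 36*j^2 - 12*j*z^2 - 12*j*z + z^3 + z^2)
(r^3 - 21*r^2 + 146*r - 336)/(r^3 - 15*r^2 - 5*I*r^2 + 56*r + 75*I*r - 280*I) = (r - 6)/(r - 5*I)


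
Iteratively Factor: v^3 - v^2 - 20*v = (v - 5)*(v^2 + 4*v) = v*(v - 5)*(v + 4)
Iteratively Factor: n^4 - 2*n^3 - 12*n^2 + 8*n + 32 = (n + 2)*(n^3 - 4*n^2 - 4*n + 16) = (n - 4)*(n + 2)*(n^2 - 4) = (n - 4)*(n + 2)^2*(n - 2)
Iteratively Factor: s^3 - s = (s)*(s^2 - 1) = s*(s + 1)*(s - 1)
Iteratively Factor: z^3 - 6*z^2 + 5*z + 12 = (z - 3)*(z^2 - 3*z - 4) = (z - 3)*(z + 1)*(z - 4)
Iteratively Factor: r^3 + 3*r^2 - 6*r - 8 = (r + 1)*(r^2 + 2*r - 8) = (r - 2)*(r + 1)*(r + 4)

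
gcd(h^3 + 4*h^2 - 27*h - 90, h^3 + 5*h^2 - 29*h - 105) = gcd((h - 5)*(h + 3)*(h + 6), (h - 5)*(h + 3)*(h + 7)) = h^2 - 2*h - 15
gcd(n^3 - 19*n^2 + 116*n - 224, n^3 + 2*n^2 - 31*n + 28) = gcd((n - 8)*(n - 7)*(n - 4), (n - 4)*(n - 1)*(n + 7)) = n - 4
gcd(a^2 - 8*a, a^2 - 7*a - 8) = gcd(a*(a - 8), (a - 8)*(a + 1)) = a - 8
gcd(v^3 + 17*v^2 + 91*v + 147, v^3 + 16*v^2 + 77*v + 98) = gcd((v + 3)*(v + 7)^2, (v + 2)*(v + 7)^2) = v^2 + 14*v + 49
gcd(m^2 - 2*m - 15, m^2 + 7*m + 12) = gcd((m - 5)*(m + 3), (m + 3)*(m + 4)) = m + 3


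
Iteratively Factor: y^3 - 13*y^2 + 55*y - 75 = (y - 3)*(y^2 - 10*y + 25) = (y - 5)*(y - 3)*(y - 5)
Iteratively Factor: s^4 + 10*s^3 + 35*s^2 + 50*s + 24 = (s + 1)*(s^3 + 9*s^2 + 26*s + 24) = (s + 1)*(s + 3)*(s^2 + 6*s + 8) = (s + 1)*(s + 3)*(s + 4)*(s + 2)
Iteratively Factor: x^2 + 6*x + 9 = (x + 3)*(x + 3)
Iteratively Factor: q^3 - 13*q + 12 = (q + 4)*(q^2 - 4*q + 3) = (q - 1)*(q + 4)*(q - 3)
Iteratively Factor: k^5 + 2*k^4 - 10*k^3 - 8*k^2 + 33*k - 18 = (k - 2)*(k^4 + 4*k^3 - 2*k^2 - 12*k + 9) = (k - 2)*(k - 1)*(k^3 + 5*k^2 + 3*k - 9) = (k - 2)*(k - 1)^2*(k^2 + 6*k + 9) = (k - 2)*(k - 1)^2*(k + 3)*(k + 3)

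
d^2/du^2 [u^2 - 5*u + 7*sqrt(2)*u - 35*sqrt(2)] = 2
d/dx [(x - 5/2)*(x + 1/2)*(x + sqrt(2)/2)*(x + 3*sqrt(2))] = 4*x^3 - 6*x^2 + 21*sqrt(2)*x^2/2 - 14*sqrt(2)*x + 7*x/2 - 35*sqrt(2)/8 - 6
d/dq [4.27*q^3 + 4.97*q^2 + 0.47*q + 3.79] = 12.81*q^2 + 9.94*q + 0.47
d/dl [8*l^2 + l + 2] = 16*l + 1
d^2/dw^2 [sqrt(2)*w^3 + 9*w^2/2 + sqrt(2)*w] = 6*sqrt(2)*w + 9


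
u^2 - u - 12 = (u - 4)*(u + 3)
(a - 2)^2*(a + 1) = a^3 - 3*a^2 + 4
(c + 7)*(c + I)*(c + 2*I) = c^3 + 7*c^2 + 3*I*c^2 - 2*c + 21*I*c - 14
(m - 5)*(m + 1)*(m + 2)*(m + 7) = m^4 + 5*m^3 - 27*m^2 - 101*m - 70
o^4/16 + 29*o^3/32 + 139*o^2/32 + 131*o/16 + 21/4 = (o/4 + 1/2)*(o/4 + 1)*(o + 3/2)*(o + 7)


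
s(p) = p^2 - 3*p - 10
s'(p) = 2*p - 3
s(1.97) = -12.03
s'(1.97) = 0.94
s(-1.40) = -3.84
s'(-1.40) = -5.80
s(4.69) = -2.07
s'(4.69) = 6.38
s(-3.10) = 8.91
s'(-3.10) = -9.20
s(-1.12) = -5.39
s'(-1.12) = -5.24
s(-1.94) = -0.42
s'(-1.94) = -6.88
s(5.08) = 0.57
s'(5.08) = 7.16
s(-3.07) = 8.63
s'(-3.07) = -9.14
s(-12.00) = 170.00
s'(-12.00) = -27.00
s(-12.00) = 170.00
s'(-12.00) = -27.00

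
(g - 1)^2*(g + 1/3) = g^3 - 5*g^2/3 + g/3 + 1/3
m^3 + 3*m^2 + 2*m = m*(m + 1)*(m + 2)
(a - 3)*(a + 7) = a^2 + 4*a - 21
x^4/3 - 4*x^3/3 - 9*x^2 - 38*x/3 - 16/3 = (x/3 + 1/3)*(x - 8)*(x + 1)*(x + 2)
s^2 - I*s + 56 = (s - 8*I)*(s + 7*I)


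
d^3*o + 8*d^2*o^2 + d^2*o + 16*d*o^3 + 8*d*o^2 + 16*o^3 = (d + 4*o)^2*(d*o + o)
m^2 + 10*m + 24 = (m + 4)*(m + 6)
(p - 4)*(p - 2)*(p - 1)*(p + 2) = p^4 - 5*p^3 + 20*p - 16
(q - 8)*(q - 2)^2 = q^3 - 12*q^2 + 36*q - 32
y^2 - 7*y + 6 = (y - 6)*(y - 1)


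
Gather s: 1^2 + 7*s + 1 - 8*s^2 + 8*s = -8*s^2 + 15*s + 2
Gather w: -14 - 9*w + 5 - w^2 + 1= -w^2 - 9*w - 8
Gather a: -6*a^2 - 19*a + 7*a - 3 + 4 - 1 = -6*a^2 - 12*a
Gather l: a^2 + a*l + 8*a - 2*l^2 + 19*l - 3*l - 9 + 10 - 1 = a^2 + 8*a - 2*l^2 + l*(a + 16)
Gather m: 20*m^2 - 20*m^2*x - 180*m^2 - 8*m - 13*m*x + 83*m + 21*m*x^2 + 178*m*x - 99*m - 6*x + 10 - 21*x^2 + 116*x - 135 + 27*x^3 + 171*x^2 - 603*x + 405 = m^2*(-20*x - 160) + m*(21*x^2 + 165*x - 24) + 27*x^3 + 150*x^2 - 493*x + 280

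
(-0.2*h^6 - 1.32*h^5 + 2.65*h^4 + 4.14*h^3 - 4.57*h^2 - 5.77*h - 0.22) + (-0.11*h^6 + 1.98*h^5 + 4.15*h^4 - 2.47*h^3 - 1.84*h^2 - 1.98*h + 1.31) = -0.31*h^6 + 0.66*h^5 + 6.8*h^4 + 1.67*h^3 - 6.41*h^2 - 7.75*h + 1.09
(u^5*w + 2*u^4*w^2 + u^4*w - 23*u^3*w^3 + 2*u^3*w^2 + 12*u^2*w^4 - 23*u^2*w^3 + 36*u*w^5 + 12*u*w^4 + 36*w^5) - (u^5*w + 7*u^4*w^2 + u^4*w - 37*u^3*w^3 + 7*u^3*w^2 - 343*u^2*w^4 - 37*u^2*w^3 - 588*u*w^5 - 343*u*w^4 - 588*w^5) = -5*u^4*w^2 + 14*u^3*w^3 - 5*u^3*w^2 + 355*u^2*w^4 + 14*u^2*w^3 + 624*u*w^5 + 355*u*w^4 + 624*w^5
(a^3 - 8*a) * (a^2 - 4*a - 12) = a^5 - 4*a^4 - 20*a^3 + 32*a^2 + 96*a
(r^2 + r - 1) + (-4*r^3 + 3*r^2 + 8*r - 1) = -4*r^3 + 4*r^2 + 9*r - 2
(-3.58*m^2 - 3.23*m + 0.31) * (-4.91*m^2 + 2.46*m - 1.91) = 17.5778*m^4 + 7.0525*m^3 - 2.6301*m^2 + 6.9319*m - 0.5921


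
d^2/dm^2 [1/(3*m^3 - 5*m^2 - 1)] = 2*(-m^2*(9*m - 10)^2 + (5 - 9*m)*(-3*m^3 + 5*m^2 + 1))/(-3*m^3 + 5*m^2 + 1)^3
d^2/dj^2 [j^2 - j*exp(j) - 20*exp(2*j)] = -j*exp(j) - 80*exp(2*j) - 2*exp(j) + 2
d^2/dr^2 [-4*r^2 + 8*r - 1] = -8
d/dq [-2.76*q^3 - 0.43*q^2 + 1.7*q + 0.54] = -8.28*q^2 - 0.86*q + 1.7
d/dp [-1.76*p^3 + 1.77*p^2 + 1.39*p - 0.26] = -5.28*p^2 + 3.54*p + 1.39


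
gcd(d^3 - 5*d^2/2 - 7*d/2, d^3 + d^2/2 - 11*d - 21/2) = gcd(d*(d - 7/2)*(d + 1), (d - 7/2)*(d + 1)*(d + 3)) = d^2 - 5*d/2 - 7/2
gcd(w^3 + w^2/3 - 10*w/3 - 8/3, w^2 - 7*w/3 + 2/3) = w - 2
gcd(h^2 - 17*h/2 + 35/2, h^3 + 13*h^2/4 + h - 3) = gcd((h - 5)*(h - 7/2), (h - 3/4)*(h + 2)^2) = 1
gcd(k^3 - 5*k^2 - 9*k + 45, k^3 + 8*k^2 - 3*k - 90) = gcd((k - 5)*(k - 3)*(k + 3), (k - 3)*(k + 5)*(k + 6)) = k - 3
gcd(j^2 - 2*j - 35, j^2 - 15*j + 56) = j - 7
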